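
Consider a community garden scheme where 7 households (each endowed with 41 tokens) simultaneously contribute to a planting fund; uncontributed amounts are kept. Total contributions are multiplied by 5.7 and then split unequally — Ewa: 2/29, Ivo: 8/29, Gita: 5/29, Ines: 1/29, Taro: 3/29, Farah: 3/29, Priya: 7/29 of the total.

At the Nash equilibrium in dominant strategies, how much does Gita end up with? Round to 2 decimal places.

Each unit j contributes comes back to j as 5.7 × (j's share), so j prefers to contribute only if that share exceeds 1/5.7 = 0.1754; otherwise keeping the unit dominates.
Ivo and Priya are above the threshold, contributing 41 each; the remaining 5 contribute 0. Total contributed: 82.
Gita keeps 41 and receives 5.7 × 82 × 5/29 = 80.59 from the planting fund, for a payoff of 121.59.

121.59 tokens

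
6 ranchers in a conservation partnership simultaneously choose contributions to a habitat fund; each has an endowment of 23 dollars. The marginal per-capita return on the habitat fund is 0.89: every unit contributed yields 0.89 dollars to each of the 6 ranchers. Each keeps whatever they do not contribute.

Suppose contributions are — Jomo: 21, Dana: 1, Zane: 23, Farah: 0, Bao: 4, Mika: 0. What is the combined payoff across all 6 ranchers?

350.66 dollars

Total contributed: 21 + 1 + 23 + 0 + 4 + 0 = 49; total kept: 6 × 23 − 49 = 89.
The habitat fund pays out 0.89 × 6 × 49 = 261.66 in aggregate.
Group total = 89 + 261.66 = 350.66.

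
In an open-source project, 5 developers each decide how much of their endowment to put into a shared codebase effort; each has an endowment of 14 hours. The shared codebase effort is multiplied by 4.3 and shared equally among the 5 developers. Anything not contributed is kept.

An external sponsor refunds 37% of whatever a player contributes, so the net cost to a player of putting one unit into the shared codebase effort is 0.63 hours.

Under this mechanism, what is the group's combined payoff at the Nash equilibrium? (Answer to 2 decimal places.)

326.90 hours

With the mechanism, a contributed unit returns (4.3/5) / 0.63 = 1.3651 per unit of net cost to the contributor — now above 1 — so contributing fully is weakly dominant for every player.
At the Nash equilibrium everyone contributes 14. Group total payoff = 5 × (14 × 0.37 + 4.3 × 14) = 326.90.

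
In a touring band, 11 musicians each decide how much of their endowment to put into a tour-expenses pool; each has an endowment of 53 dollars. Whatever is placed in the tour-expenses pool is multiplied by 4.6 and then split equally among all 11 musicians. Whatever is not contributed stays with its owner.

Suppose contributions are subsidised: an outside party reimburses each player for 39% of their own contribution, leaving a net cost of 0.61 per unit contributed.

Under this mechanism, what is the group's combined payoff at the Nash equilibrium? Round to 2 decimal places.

583.00 dollars

Even with the mechanism, each unit contributed returns only (4.6/11) / 0.61 = 0.6855 per unit of net cost, so contributing nothing is still dominant.
At the Nash equilibrium no one contributes; group total payoff = 11 × 53 = 583.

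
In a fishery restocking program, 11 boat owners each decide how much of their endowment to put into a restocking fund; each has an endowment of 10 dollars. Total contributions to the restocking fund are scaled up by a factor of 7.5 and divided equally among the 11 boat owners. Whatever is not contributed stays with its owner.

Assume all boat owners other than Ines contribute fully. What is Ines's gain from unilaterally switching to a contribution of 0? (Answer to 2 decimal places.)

Switching from a contribution of 10 to 0 lets Ines keep an extra 10 dollars, but lowers the restocking fund by 10, which costs Ines their own share of that drop: 7.5/11 × 10 = 6.82.
Net gain = 10 − 6.82 = 3.18. The private return per contributed unit (0.6818) is below 1, so free-riding is indeed the best response regardless of what the others do.

3.18 dollars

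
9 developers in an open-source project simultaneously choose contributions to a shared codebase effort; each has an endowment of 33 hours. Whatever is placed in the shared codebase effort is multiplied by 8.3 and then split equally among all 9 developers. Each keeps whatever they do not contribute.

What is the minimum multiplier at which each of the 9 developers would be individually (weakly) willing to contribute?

9

A contributed unit returns (multiplier)/9 to its contributor.
This reaches 1 exactly when the multiplier is 9.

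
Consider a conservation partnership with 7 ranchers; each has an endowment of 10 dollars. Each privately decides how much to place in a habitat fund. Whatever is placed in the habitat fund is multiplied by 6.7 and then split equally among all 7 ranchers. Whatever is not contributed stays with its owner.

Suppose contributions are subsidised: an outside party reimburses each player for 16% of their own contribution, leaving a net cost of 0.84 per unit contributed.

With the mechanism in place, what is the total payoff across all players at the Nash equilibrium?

The effective private return per unit is now (6.7/7) / 0.84 = 1.1395 > 1, so every player's dominant strategy flips to full contribution.
At the Nash equilibrium everyone contributes 10. Group total payoff = 7 × (10 × 0.16 + 6.7 × 10) = 480.20.

480.20 dollars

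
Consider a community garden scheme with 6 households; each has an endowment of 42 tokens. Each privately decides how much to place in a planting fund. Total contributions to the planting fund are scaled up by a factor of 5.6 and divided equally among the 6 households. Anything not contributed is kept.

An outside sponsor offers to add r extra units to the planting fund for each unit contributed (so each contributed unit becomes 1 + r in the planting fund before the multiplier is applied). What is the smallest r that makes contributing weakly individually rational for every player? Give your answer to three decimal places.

With matching at rate r, one contributed unit becomes (1 + r) in the planting fund and returns 5.6 × (1 + r) / 6 to the contributor.
Setting this equal to 1: 1 + r = 6/5.6 = 1.0714.
So the minimum matching rate is r = 1.0714 − 1 = 0.071.

0.071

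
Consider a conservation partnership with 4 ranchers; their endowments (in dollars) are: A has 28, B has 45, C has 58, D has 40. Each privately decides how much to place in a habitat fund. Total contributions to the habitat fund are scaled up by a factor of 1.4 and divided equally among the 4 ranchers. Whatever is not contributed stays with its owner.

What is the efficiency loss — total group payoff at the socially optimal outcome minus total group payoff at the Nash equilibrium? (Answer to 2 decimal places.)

68.40 dollars

The private return per contributed unit is 1.4/4 = 0.3500 < 1 for every player regardless of endowment, so the Nash equilibrium is zero contribution and the group total is Σ E_j = 28 + 45 + 58 + 40 = 171.
Each contributed unit returns 1.400 to the group, so the social optimum is full contribution by everyone: group total = 1.400 × 171 = 239.40.
Efficiency loss = (1.400 − 1) × 171 = 68.40.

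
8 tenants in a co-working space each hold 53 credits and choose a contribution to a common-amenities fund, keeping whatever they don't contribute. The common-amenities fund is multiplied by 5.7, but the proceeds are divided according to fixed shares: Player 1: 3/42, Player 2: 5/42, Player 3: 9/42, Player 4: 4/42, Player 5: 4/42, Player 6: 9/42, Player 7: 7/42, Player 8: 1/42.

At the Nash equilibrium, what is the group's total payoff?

Each unit j contributes comes back to j as 5.7 × (j's share), so j prefers to contribute only if that share exceeds 1/5.7 = 0.1754; otherwise keeping the unit dominates.
Player 3 and Player 6 clear that bar, contributing 53 each; the remaining 6 contribute 0. Total contributed: 106.
The common-amenities fund pays out 5.7 × 106 = 604.20 in total (split across the unequal shares, but the aggregate is all that matters for the group sum).
The 6 free-riders keep 53 each, adding 318. Group total = 318 + 604.20 = 922.20.

922.20 credits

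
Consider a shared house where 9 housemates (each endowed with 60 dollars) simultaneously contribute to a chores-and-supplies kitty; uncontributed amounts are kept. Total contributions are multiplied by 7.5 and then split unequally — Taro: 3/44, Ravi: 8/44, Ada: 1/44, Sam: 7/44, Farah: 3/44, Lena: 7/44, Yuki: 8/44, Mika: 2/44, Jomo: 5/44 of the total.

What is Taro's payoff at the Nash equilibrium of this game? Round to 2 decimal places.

182.73 dollars

Player j's private return per contributed unit is 7.5 × (j's share). Contributing is weakly dominant for j when that share is at least 1/7.5 = 0.1333, and contributing 0 is dominant otherwise.
Ravi, Sam, Lena and Yuki clear that bar, contributing 60 each; the remaining 5 contribute 0. Total contributed: 240.
Taro keeps 60 and receives 7.5 × 240 × 3/44 = 122.73 from the chores-and-supplies kitty, for a payoff of 182.73.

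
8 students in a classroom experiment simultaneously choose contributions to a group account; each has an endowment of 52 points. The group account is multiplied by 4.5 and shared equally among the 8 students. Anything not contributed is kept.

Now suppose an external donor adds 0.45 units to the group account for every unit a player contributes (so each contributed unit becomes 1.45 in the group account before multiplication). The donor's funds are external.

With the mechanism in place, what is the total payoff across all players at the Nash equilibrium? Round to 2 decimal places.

416.00 points

With the mechanism, a contributed unit returns 4.5 × 1.45 / 8 = 0.8156 per unit of net cost — still below 1 — so contributing 0 remains dominant for every player.
At the Nash equilibrium no one contributes; group total payoff = 8 × 52 = 416.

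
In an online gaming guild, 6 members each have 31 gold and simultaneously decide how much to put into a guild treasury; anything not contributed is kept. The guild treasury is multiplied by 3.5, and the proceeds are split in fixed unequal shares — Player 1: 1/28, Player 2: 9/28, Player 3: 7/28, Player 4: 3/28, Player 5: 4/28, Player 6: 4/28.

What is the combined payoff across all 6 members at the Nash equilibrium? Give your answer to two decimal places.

263.50 gold

Player j's private return per contributed unit is 3.5 × (j's share). Contributing is weakly dominant for j when that share is at least 1/3.5 = 0.2857, and contributing 0 is dominant otherwise.
The only share above 0.2857 is Player 2's 9/28, contributing 31; the remaining 5 contribute 0. Total contributed: 31.
The guild treasury pays out 3.5 × 31 = 108.50 in total (split across the unequal shares, but the aggregate is all that matters for the group sum).
The 5 free-riders keep 31 each, adding 155. Group total = 155 + 108.50 = 263.50.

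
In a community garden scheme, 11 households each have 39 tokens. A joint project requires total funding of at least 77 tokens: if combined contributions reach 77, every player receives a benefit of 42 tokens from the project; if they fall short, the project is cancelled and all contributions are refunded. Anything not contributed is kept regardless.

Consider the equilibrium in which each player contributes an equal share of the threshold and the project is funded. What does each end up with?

74 tokens

Equal share of the threshold: 77/11 = 7.
At this profile no one gains by cutting their contribution: any cut drops the total below 77, the project is cancelled, contributions are refunded, and the deviator ends with 39, which is less than 39 − 7 + 42 = 74. Contributing more than 7 just wastes the excess. So contributing exactly 7 is a best response.
Each player's payoff: 39 − 7 + 42 = 74.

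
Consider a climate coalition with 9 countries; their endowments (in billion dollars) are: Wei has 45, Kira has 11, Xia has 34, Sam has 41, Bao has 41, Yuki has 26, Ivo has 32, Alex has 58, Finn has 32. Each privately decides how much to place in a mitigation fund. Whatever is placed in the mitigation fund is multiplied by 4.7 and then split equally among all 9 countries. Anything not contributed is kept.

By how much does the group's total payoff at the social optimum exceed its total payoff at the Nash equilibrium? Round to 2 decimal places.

1184.00 billion dollars

The private return per contributed unit is 4.7/9 = 0.5222 < 1 for every player regardless of endowment, so the Nash equilibrium is zero contribution and the group total is Σ E_j = 45 + 11 + 34 + 41 + 41 + 26 + 32 + 58 + 32 = 320.
Each contributed unit returns 4.700 to the group, so the social optimum is full contribution by everyone: group total = 4.700 × 320 = 1504.00.
Efficiency loss = (4.700 − 1) × 320 = 1184.00.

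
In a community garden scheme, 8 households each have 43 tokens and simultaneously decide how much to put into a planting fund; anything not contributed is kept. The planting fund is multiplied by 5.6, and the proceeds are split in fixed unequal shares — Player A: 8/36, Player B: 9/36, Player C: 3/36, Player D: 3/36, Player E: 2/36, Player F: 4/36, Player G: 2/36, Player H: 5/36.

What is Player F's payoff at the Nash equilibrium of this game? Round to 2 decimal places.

A player with share s gets back 5.6·s per unit contributed, so full contribution is dominant for anyone with s > 1/5.6 = 0.1786 and zero contribution is dominant for anyone below.
The shares above 0.1786 belong to Player A and Player B, contributing 43 each; the remaining 6 contribute 0. Total contributed: 86.
Player F keeps 43 and receives 5.6 × 86 × 4/36 = 53.51 from the planting fund, for a payoff of 96.51.

96.51 tokens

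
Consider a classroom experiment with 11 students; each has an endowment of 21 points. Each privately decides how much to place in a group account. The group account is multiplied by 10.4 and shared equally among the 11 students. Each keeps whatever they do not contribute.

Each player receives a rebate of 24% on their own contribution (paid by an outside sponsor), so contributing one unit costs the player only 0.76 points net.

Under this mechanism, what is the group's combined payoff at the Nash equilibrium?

2457.84 points

With the mechanism, a contributed unit returns (10.4/11) / 0.76 = 1.2440 per unit of net cost to the contributor — now above 1 — so contributing fully is weakly dominant for every player.
So the Nash equilibrium is full contribution by all 11; the group earns 11 × (21 × 0.24 + 10.4 × 21) = 2457.84.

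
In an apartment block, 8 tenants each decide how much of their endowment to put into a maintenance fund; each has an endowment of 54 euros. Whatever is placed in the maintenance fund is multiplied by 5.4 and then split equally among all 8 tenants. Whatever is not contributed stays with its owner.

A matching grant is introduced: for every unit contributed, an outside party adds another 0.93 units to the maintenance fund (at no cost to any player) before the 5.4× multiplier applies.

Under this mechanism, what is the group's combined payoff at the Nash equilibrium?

With the mechanism, a contributed unit returns 5.4 × 1.93 / 8 = 1.3028 per unit of net cost to the contributor — now above 1 — so contributing fully is weakly dominant for every player.
So the Nash equilibrium is full contribution by all 8; the group earns 5.4 × 1.93 × 432 = 4502.30.

4502.30 euros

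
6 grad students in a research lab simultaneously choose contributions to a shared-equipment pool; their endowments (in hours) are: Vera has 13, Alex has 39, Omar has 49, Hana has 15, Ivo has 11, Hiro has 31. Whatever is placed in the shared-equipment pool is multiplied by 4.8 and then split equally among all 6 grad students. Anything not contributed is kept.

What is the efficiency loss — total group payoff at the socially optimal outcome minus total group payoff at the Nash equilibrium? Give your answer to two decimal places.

The private return per contributed unit is 4.8/6 = 0.8000 < 1 for every player regardless of endowment, so the Nash equilibrium is zero contribution and the group total is Σ E_j = 13 + 39 + 49 + 15 + 11 + 31 = 158.
Each contributed unit returns 4.800 to the group, so the social optimum is full contribution by everyone: group total = 4.800 × 158 = 758.40.
Efficiency loss = (4.800 − 1) × 158 = 600.40.

600.40 hours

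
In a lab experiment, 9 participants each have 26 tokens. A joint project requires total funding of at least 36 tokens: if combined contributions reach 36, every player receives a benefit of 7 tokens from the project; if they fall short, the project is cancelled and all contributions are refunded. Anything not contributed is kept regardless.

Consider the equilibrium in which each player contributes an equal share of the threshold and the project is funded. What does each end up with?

Equal share of the threshold: 36/9 = 4.
At this profile no one gains by cutting their contribution: any cut drops the total below 36, the project is cancelled, contributions are refunded, and the deviator ends with 26, which is less than 26 − 4 + 7 = 29. Contributing more than 4 just wastes the excess. So contributing exactly 4 is a best response.
Each player's payoff: 26 − 4 + 7 = 29.

29 tokens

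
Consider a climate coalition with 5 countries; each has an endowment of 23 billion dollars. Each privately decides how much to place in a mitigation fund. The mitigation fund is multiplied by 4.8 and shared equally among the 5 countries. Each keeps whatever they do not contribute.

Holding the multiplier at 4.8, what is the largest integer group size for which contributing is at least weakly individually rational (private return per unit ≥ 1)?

Private return per unit is 4.8/(group size), which is ≥ 1 whenever the group size is ≤ 4.8.
The largest such integer is 4.

4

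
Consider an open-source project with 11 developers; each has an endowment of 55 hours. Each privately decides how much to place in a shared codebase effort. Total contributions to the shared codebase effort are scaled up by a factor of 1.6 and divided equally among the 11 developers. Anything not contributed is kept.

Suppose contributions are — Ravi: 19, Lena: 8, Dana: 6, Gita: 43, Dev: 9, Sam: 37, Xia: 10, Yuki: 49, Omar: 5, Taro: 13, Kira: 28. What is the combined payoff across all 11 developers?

741.20 hours

Total contributed: 19 + 8 + 6 + 43 + 9 + 37 + 10 + 49 + 5 + 13 + 28 = 227; total kept: 11 × 55 − 227 = 378.
The shared codebase effort pays out 1.6 × 227 = 363.20 in aggregate.
Group total = 378 + 363.20 = 741.20.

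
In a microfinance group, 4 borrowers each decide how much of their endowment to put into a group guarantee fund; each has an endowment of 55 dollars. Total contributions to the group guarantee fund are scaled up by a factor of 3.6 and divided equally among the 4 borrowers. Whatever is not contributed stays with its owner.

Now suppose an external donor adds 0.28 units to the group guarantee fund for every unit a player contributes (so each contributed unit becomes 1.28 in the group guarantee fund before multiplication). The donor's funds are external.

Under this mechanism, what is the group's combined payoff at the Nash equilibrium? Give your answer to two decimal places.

Under the mechanism each unit contributed yields 3.6 × 1.28 / 4 = 1.1520 back to its contributor per unit of net cost, which exceeds 1, making full contribution the dominant choice for everyone.
So the Nash equilibrium is full contribution by all 4; the group earns 3.6 × 1.28 × 220 = 1013.76.

1013.76 dollars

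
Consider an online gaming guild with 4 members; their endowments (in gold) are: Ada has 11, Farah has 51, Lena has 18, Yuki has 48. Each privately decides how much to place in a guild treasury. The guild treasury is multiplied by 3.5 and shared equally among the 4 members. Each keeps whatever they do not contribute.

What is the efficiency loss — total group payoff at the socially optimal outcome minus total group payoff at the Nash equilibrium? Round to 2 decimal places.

The private return per contributed unit is 3.5/4 = 0.8750 < 1 for every player regardless of endowment, so the Nash equilibrium is zero contribution and the group total is Σ E_j = 11 + 51 + 18 + 48 = 128.
Each contributed unit returns 3.500 to the group, so the social optimum is full contribution by everyone: group total = 3.500 × 128 = 448.00.
Efficiency loss = (3.500 − 1) × 128 = 320.00.

320.00 gold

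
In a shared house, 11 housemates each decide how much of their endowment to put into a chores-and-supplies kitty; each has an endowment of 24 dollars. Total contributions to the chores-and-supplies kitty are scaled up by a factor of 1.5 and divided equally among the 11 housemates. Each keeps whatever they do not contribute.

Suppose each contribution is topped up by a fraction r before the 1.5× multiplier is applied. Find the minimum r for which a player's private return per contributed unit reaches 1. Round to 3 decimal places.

6.333

With matching at rate r, one contributed unit becomes (1 + r) in the chores-and-supplies kitty and returns 1.5 × (1 + r) / 11 to the contributor.
Setting this equal to 1: 1 + r = 11/1.5 = 7.3333.
So the minimum matching rate is r = 7.3333 − 1 = 6.333.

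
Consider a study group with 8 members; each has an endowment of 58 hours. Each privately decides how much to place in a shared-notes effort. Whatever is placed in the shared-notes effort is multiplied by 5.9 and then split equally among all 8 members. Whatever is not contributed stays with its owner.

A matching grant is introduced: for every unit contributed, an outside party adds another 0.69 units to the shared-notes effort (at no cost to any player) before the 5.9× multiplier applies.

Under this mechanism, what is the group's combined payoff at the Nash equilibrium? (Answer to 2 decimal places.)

The effective private return per unit is now 5.9 × 1.69 / 8 = 1.2464 > 1, so every player's dominant strategy flips to full contribution.
At the Nash equilibrium everyone contributes 58. Group total payoff = 5.9 × 1.69 × 464 = 4626.54.

4626.54 hours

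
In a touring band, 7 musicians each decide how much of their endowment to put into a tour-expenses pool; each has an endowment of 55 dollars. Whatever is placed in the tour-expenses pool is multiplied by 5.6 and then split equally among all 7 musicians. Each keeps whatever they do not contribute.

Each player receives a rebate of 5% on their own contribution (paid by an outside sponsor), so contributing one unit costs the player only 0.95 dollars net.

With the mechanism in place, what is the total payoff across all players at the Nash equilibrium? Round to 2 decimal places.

With the mechanism, a contributed unit returns (5.6/7) / 0.95 = 0.8421 per unit of net cost — still below 1 — so contributing 0 remains dominant for every player.
Everyone keeps their endowment and the group total is 7 × 55 = 385.

385.00 dollars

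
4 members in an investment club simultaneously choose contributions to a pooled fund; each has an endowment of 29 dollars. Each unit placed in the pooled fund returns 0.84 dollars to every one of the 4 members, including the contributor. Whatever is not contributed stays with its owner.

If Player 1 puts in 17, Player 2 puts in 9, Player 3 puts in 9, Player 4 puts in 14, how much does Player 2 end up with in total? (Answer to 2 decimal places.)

61.16 dollars

Total contributed: 17 + 9 + 9 + 14 = 49.
Each receives 0.84 × 49 = 41.16 from the pooled fund.
Player 2 keeps 29 − 9 = 20, so Player 2's payoff is 20 + 41.16 = 61.16.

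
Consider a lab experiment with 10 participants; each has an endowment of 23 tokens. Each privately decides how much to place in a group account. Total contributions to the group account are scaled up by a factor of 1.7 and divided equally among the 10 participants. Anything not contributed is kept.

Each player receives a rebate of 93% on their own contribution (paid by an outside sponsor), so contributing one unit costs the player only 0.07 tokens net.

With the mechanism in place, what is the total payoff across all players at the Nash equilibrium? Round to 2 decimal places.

The effective private return per unit is now (1.7/10) / 0.07 = 2.4286 > 1, so every player's dominant strategy flips to full contribution.
So the Nash equilibrium is full contribution by all 10; the group earns 10 × (23 × 0.93 + 1.7 × 23) = 604.90.

604.90 tokens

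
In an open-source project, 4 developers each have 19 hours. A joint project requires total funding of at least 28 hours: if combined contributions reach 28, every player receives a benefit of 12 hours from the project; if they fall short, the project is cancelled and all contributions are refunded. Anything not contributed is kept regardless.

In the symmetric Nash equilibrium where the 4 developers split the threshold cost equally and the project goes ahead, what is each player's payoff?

Equal share of the threshold: 28/4 = 7.
At this profile no one gains by cutting their contribution: any cut drops the total below 28, the project is cancelled, contributions are refunded, and the deviator ends with 19, which is less than 19 − 7 + 12 = 24. Contributing more than 7 just wastes the excess. So contributing exactly 7 is a best response.
Each player's payoff: 19 − 7 + 12 = 24.

24 hours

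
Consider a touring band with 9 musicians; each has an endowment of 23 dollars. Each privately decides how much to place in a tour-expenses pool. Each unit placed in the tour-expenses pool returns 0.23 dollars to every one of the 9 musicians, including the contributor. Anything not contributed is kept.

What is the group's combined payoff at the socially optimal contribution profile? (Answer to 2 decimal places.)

428.49 dollars

Each contributed unit returns 2.070 to the group as a whole (0.23 to each of 9 players), which exceeds 1, so the social optimum is full contribution: group total = 2.070 × 207 = 428.49.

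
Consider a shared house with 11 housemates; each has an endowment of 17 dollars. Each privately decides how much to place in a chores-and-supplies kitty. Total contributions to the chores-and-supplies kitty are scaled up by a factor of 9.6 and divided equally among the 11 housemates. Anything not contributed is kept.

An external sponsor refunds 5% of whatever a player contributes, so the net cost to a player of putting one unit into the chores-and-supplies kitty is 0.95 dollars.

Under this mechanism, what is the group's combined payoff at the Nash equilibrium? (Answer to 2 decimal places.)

187.00 dollars

With the mechanism, a contributed unit returns (9.6/11) / 0.95 = 0.9187 per unit of net cost — still below 1 — so contributing 0 remains dominant for every player.
At the Nash equilibrium no one contributes; group total payoff = 11 × 17 = 187.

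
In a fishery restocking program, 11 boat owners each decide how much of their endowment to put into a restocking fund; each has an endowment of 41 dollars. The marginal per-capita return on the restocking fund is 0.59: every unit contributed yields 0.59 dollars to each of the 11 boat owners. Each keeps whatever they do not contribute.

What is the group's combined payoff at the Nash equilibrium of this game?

The private return per contributed unit is 0.59 < 1, so contributing 0 is dominant for every player. At the Nash equilibrium everyone keeps their 41, and the group total is 11 × 41 = 451.

451.00 dollars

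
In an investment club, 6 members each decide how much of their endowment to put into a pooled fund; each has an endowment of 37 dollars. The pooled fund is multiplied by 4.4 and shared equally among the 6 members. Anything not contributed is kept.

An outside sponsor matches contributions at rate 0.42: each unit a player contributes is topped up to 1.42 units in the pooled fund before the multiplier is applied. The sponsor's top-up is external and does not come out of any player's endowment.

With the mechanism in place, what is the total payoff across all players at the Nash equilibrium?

1387.06 dollars

Under the mechanism each unit contributed yields 4.4 × 1.42 / 6 = 1.0413 back to its contributor per unit of net cost, which exceeds 1, making full contribution the dominant choice for everyone.
So the Nash equilibrium is full contribution by all 6; the group earns 4.4 × 1.42 × 222 = 1387.06.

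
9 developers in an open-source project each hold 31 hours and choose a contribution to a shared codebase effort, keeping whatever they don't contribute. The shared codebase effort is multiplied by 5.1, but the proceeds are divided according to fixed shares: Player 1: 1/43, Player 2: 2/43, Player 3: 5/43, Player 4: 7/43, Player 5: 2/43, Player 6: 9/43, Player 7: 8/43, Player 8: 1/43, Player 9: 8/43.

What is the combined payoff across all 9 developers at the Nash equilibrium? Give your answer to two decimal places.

A player with share s gets back 5.1·s per unit contributed, so full contribution is dominant for anyone with s > 1/5.1 = 0.1961 and zero contribution is dominant for anyone below.
The only share above 0.1961 is Player 6's 9/43, contributing 31; the remaining 8 contribute 0. Total contributed: 31.
The shared codebase effort pays out 5.1 × 31 = 158.10 in total (split across the unequal shares, but the aggregate is all that matters for the group sum).
The 8 free-riders keep 31 each, adding 248. Group total = 248 + 158.10 = 406.10.

406.10 hours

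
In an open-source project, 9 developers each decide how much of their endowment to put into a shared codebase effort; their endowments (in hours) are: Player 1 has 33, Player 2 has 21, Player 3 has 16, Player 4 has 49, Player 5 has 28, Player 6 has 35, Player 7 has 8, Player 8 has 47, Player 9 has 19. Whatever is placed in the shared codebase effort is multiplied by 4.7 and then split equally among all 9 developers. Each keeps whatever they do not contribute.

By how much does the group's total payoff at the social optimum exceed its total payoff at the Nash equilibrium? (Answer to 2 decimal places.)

947.20 hours

The private return per contributed unit is 4.7/9 = 0.5222 < 1 for every player regardless of endowment, so the Nash equilibrium is zero contribution and the group total is Σ E_j = 33 + 21 + 16 + 49 + 28 + 35 + 8 + 47 + 19 = 256.
Each contributed unit returns 4.700 to the group, so the social optimum is full contribution by everyone: group total = 4.700 × 256 = 1203.20.
Efficiency loss = (4.700 − 1) × 256 = 947.20.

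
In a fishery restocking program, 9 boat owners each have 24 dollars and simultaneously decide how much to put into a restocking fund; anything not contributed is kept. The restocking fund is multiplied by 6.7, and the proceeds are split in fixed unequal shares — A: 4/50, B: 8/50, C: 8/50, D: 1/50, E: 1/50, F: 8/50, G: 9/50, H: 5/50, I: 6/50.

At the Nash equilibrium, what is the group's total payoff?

763.20 dollars

A player with share s gets back 6.7·s per unit contributed, so full contribution is dominant for anyone with s > 1/6.7 = 0.1493 and zero contribution is dominant for anyone below.
B, C, F and G are above the threshold, contributing 24 each; the remaining 5 contribute 0. Total contributed: 96.
The restocking fund pays out 6.7 × 96 = 643.20 in total (split across the unequal shares, but the aggregate is all that matters for the group sum).
The 5 free-riders keep 24 each, adding 120. Group total = 120 + 643.20 = 763.20.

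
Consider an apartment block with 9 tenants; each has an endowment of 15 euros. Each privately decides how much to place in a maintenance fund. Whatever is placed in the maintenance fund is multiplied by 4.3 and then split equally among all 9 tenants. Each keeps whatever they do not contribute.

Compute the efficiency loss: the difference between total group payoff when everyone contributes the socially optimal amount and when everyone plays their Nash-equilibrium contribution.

445.50 euros

Each contributed unit returns 4.3/9 = 0.4778 to its contributor — below 1 — so contributing 0 is dominant for every player. At the Nash equilibrium everyone keeps their 15, and the group total is 9 × 15 = 135.
Each contributed unit returns 4.300 to the group as a whole (0.4778 to each of 9 players), which exceeds 1, so the social optimum is full contribution: group total = 4.300 × 135 = 580.50.
Efficiency loss = 580.50 − 135 = 445.50.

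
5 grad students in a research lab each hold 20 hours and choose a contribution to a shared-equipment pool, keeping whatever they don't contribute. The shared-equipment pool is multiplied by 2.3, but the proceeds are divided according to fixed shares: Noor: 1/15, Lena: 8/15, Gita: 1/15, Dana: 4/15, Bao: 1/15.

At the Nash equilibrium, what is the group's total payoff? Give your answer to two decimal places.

Player j's private return per contributed unit is 2.3 × (j's share). Contributing is weakly dominant for j when that share is at least 1/2.3 = 0.4348, and contributing 0 is dominant otherwise.
Only Lena (8/15) clears that bar, contributing 20; the remaining 4 contribute 0. Total contributed: 20.
The shared-equipment pool pays out 2.3 × 20 = 46.00 in total (split across the unequal shares, but the aggregate is all that matters for the group sum).
The 4 free-riders keep 20 each, adding 80. Group total = 80 + 46.00 = 126.00.

126.00 hours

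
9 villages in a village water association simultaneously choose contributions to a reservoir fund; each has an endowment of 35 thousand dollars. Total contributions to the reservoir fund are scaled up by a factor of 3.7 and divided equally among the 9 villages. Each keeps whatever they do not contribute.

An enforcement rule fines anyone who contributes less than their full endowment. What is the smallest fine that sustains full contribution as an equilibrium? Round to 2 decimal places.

Given the others contribute fully, the best deviation is to contribute 0 (any partial contribution still incurs the fine and gives up units whose private return 0.4111 is below 1).
Deviating from 35 to 0 saves 35 thousand dollars but forfeits the deviator's share of the drop in the reservoir fund: 3.7/9 × 35 = 14.39.
So the deviation gain is 35 − 14.39 = 20.61, and the fine must be at least 20.61 thousand dollars to wipe it out.

20.61 thousand dollars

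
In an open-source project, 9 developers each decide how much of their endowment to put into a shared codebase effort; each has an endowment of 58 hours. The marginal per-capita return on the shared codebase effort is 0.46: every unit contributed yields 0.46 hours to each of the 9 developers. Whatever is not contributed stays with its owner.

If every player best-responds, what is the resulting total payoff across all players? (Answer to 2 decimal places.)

The private return per contributed unit is 0.46 < 1, so contributing 0 is dominant for every player. At the Nash equilibrium everyone keeps their 58, and the group total is 9 × 58 = 522.

522.00 hours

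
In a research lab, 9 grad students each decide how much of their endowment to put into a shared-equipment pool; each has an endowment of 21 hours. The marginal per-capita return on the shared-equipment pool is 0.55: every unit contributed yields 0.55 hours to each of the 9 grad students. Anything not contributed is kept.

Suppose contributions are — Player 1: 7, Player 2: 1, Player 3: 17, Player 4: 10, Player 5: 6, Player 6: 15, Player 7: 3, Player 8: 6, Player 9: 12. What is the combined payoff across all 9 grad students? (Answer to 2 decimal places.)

493.15 hours

Total contributed: 7 + 1 + 17 + 10 + 6 + 15 + 3 + 6 + 12 = 77; total kept: 9 × 21 − 77 = 112.
The shared-equipment pool pays out 0.55 × 9 × 77 = 381.15 in aggregate.
Group total = 112 + 381.15 = 493.15.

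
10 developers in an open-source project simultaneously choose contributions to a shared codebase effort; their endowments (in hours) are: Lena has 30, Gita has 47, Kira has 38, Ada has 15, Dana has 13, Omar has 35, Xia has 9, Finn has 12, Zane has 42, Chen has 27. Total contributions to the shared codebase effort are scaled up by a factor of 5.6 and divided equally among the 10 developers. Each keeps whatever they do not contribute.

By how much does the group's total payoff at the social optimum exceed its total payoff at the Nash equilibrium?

1232.80 hours

The private return per contributed unit is 5.6/10 = 0.5600 < 1 for every player regardless of endowment, so the Nash equilibrium is zero contribution and the group total is Σ E_j = 30 + 47 + 38 + 15 + 13 + 35 + 9 + 12 + 42 + 27 = 268.
Each contributed unit returns 5.600 to the group, so the social optimum is full contribution by everyone: group total = 5.600 × 268 = 1500.80.
Efficiency loss = (5.600 − 1) × 268 = 1232.80.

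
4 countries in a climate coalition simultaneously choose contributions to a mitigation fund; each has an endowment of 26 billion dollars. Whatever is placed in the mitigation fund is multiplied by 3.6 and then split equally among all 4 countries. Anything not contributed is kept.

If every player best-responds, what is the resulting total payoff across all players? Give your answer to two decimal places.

Each contributed unit returns 3.6/4 = 0.9000 to its contributor — below 1 — so contributing 0 is dominant for every player. At the Nash equilibrium everyone keeps their 26, and the group total is 4 × 26 = 104.

104.00 billion dollars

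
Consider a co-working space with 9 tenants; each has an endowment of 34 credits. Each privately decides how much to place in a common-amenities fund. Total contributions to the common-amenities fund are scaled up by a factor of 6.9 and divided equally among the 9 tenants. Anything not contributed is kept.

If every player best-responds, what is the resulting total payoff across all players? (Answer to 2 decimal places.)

306.00 credits

Each contributed unit returns 6.9/9 = 0.7667 to its contributor — below 1 — so contributing 0 is dominant for every player. At the Nash equilibrium everyone keeps their 34, and the group total is 9 × 34 = 306.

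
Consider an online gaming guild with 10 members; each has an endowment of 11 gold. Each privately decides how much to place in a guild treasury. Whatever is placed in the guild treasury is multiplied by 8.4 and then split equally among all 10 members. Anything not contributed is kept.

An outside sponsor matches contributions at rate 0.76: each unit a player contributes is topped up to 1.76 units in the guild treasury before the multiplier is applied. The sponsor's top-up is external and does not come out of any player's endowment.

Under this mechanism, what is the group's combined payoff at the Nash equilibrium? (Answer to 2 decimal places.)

1626.24 gold

Under the mechanism each unit contributed yields 8.4 × 1.76 / 10 = 1.4784 back to its contributor per unit of net cost, which exceeds 1, making full contribution the dominant choice for everyone.
So the Nash equilibrium is full contribution by all 10; the group earns 8.4 × 1.76 × 110 = 1626.24.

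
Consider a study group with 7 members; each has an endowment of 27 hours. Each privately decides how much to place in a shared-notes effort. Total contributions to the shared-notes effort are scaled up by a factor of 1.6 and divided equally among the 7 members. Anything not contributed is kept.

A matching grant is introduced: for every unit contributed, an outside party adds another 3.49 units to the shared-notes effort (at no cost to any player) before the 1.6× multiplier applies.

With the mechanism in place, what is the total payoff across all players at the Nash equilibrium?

Under the mechanism each unit contributed yields 1.6 × 4.49 / 7 = 1.0263 back to its contributor per unit of net cost, which exceeds 1, making full contribution the dominant choice for everyone.
So the Nash equilibrium is full contribution by all 7; the group earns 1.6 × 4.49 × 189 = 1357.78.

1357.78 hours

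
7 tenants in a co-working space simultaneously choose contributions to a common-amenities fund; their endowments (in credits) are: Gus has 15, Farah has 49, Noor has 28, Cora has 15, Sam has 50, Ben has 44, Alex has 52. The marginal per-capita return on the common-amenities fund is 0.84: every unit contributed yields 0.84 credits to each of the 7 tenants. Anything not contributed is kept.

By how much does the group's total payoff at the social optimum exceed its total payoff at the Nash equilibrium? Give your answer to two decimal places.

The private return per contributed unit is 0.84 < 1 for everyone, so the Nash equilibrium is zero contribution and the group total is Σ E_j = 15 + 49 + 28 + 15 + 50 + 44 + 52 = 253.
Each contributed unit returns 5.880 to the group, so the social optimum is full contribution by everyone: group total = 5.880 × 253 = 1487.64.
Efficiency loss = (5.880 − 1) × 253 = 1234.64.

1234.64 credits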